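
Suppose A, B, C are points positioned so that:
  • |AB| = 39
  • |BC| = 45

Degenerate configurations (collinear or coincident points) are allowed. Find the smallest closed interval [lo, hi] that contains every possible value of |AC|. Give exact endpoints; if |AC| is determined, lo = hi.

|AC| ∈ [6, 84]  (≈ [6.0000, 84.0000])

|AB| ∈ {39}
|BC| ∈ {45}
|AC| ∈ [6, 84]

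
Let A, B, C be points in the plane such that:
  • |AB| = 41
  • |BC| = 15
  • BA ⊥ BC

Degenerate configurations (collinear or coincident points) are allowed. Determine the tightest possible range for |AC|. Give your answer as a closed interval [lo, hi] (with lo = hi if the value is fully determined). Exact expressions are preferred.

|AB| ∈ {41}
|BC| ∈ {15}
|AC| ∈ {√(1906)}

|AC| = √(1906)  (≈ 43.6578)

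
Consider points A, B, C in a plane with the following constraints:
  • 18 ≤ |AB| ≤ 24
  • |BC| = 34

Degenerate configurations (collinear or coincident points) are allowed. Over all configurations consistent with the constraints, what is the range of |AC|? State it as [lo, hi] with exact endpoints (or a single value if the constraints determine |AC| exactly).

|AB| ∈ [18, 24]
|BC| ∈ {34}
|AC| ∈ [10, 58]

|AC| ∈ [10, 58]  (≈ [10.0000, 58.0000])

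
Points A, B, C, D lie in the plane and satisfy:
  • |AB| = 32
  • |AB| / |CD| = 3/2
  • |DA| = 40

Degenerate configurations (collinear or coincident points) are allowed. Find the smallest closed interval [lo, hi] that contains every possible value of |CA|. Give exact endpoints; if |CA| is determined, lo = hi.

|AB| ∈ {32}
|AD| ∈ {40}
|CD| ∈ {64/3}
|BD| ∈ [8, 72]
|AC| ∈ [56/3, 184/3]
|BC| ∈ [0, 280/3]

|CA| ∈ [56/3, 184/3]  (≈ [18.6667, 61.3333])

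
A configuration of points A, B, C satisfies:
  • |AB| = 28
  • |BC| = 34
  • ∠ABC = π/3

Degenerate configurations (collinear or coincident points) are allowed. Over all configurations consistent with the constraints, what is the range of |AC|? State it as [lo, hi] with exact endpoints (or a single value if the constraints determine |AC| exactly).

|AB| ∈ {28}
|BC| ∈ {34}
|AC| ∈ {2·√(247)}

|AC| = 2·√(247)  (≈ 31.4325)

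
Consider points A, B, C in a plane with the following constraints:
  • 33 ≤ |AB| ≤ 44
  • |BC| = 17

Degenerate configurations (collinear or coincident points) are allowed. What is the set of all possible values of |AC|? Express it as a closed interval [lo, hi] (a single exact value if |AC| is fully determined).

|AC| ∈ [16, 61]  (≈ [16.0000, 61.0000])

|AB| ∈ [33, 44]
|BC| ∈ {17}
|AC| ∈ [16, 61]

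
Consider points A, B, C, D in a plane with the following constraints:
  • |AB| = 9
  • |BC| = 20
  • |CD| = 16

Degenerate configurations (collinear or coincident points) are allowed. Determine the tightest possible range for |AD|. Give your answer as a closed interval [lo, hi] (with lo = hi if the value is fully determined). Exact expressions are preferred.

|AD| ∈ [0, 45]  (≈ [0.0000, 45.0000])

|AB| ∈ {9}
|BC| ∈ {20}
|CD| ∈ {16}
|AC| ∈ [11, 29]
|BD| ∈ [4, 36]
|AD| ∈ [0, 45]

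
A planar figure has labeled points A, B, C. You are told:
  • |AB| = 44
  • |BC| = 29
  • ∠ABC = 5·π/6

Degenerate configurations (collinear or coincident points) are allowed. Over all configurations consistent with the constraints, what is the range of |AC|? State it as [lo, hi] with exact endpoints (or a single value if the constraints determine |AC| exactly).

|AB| ∈ {44}
|BC| ∈ {29}
|AC| ∈ {√(1276·√(3) + 2777)}

|AC| = √(1276·√(3) + 2777)  (≈ 70.6194)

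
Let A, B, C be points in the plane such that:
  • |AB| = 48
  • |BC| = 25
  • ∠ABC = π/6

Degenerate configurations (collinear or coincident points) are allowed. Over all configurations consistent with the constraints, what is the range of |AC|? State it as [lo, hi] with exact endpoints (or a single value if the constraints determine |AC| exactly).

|AB| ∈ {48}
|BC| ∈ {25}
|AC| ∈ {√(2929 - 1200·√(3))}

|AC| = √(2929 - 1200·√(3))  (≈ 29.1640)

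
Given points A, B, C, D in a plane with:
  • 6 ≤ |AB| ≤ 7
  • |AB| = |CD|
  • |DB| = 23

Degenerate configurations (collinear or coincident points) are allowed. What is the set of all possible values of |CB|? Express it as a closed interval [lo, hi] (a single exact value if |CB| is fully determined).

|AB| ∈ [6, 7]
|BD| ∈ {23}
|CD| ∈ [6, 7]
|AD| ∈ [16, 30]
|BC| ∈ [16, 30]
|AC| ∈ [9, 37]

|CB| ∈ [16, 30]  (≈ [16.0000, 30.0000])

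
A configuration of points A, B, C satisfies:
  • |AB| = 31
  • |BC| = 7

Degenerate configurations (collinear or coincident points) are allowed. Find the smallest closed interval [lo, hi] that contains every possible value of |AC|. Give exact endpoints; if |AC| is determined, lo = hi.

|AB| ∈ {31}
|BC| ∈ {7}
|AC| ∈ [24, 38]

|AC| ∈ [24, 38]  (≈ [24.0000, 38.0000])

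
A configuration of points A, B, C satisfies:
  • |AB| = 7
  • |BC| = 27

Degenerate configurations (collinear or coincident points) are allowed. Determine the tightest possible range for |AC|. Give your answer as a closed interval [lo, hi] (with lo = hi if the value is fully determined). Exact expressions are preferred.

|AC| ∈ [20, 34]  (≈ [20.0000, 34.0000])

|AB| ∈ {7}
|BC| ∈ {27}
|AC| ∈ [20, 34]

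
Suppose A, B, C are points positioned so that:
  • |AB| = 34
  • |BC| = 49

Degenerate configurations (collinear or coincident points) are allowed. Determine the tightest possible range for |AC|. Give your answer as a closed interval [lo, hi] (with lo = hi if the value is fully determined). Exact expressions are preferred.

|AC| ∈ [15, 83]  (≈ [15.0000, 83.0000])

|AB| ∈ {34}
|BC| ∈ {49}
|AC| ∈ [15, 83]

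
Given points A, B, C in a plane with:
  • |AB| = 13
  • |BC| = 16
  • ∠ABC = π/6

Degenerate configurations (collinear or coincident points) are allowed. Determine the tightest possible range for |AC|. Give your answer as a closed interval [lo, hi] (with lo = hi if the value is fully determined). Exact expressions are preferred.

|AB| ∈ {13}
|BC| ∈ {16}
|AC| ∈ {√(425 - 208·√(3))}

|AC| = √(425 - 208·√(3))  (≈ 8.0457)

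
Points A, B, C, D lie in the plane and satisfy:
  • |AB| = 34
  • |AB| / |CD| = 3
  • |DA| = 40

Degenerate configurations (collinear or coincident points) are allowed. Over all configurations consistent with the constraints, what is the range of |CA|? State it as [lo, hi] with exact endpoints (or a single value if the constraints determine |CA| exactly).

|CA| ∈ [86/3, 154/3]  (≈ [28.6667, 51.3333])

|AB| ∈ {34}
|AD| ∈ {40}
|CD| ∈ {34/3}
|BD| ∈ [6, 74]
|AC| ∈ [86/3, 154/3]
|BC| ∈ [0, 256/3]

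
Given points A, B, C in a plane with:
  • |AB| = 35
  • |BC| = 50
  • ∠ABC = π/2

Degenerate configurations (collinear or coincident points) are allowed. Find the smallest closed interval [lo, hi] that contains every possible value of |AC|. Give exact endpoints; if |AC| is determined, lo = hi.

|AC| = 5·√(149)  (≈ 61.0328)

|AB| ∈ {35}
|BC| ∈ {50}
|AC| ∈ {5·√(149)}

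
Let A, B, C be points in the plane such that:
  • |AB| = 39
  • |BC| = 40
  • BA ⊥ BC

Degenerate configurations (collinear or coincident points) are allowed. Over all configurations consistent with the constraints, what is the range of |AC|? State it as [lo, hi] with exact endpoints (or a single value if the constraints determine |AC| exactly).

|AC| = √(3121)  (≈ 55.8659)

|AB| ∈ {39}
|BC| ∈ {40}
|AC| ∈ {√(3121)}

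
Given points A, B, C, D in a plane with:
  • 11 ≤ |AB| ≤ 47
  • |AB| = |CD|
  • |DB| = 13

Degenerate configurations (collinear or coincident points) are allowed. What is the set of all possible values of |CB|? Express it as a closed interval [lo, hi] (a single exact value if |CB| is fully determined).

|AB| ∈ [11, 47]
|BD| ∈ {13}
|CD| ∈ [11, 47]
|AD| ∈ [0, 60]
|BC| ∈ [0, 60]
|AC| ∈ [0, 107]

|CB| ∈ [0, 60]  (≈ [0.0000, 60.0000])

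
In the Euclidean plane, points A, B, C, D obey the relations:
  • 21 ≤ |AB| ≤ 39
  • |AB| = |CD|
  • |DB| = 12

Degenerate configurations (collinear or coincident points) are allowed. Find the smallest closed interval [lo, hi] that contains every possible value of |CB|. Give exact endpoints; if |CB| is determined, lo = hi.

|CB| ∈ [9, 51]  (≈ [9.0000, 51.0000])

|AB| ∈ [21, 39]
|BD| ∈ {12}
|CD| ∈ [21, 39]
|AD| ∈ [9, 51]
|BC| ∈ [9, 51]
|AC| ∈ [0, 90]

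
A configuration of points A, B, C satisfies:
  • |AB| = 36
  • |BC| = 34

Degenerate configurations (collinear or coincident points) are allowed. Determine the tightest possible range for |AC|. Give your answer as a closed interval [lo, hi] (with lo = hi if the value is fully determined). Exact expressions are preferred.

|AC| ∈ [2, 70]  (≈ [2.0000, 70.0000])

|AB| ∈ {36}
|BC| ∈ {34}
|AC| ∈ [2, 70]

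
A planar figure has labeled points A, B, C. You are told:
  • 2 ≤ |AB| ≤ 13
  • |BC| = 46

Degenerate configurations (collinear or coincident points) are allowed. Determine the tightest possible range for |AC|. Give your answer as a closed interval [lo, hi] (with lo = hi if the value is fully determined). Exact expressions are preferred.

|AB| ∈ [2, 13]
|BC| ∈ {46}
|AC| ∈ [33, 59]

|AC| ∈ [33, 59]  (≈ [33.0000, 59.0000])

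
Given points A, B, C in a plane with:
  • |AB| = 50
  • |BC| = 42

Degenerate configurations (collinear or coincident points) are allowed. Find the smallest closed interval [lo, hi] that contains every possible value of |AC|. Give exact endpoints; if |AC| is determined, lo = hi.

|AB| ∈ {50}
|BC| ∈ {42}
|AC| ∈ [8, 92]

|AC| ∈ [8, 92]  (≈ [8.0000, 92.0000])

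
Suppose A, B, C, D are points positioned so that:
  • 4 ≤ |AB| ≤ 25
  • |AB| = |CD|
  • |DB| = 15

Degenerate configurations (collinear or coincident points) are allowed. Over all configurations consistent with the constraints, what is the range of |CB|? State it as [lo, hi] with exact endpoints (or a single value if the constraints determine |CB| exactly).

|AB| ∈ [4, 25]
|BD| ∈ {15}
|CD| ∈ [4, 25]
|AD| ∈ [0, 40]
|BC| ∈ [0, 40]
|AC| ∈ [0, 65]

|CB| ∈ [0, 40]  (≈ [0.0000, 40.0000])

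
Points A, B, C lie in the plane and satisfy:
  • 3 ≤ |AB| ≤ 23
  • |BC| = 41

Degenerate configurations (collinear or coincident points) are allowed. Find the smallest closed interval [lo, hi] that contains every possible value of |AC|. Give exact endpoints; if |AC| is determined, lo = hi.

|AC| ∈ [18, 64]  (≈ [18.0000, 64.0000])

|AB| ∈ [3, 23]
|BC| ∈ {41}
|AC| ∈ [18, 64]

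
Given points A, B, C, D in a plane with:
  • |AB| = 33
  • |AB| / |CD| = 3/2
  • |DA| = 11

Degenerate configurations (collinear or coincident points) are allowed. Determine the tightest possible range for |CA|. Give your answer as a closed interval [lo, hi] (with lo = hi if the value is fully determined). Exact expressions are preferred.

|CA| ∈ [11, 33]  (≈ [11.0000, 33.0000])

|AB| ∈ {33}
|AD| ∈ {11}
|CD| ∈ {22}
|BD| ∈ [22, 44]
|AC| ∈ [11, 33]
|BC| ∈ [0, 66]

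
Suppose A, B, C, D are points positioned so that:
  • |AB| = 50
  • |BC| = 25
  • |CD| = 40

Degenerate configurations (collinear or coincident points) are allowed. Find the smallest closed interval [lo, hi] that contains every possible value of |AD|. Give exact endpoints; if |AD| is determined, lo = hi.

|AB| ∈ {50}
|BC| ∈ {25}
|CD| ∈ {40}
|AC| ∈ [25, 75]
|BD| ∈ [15, 65]
|AD| ∈ [0, 115]

|AD| ∈ [0, 115]  (≈ [0.0000, 115.0000])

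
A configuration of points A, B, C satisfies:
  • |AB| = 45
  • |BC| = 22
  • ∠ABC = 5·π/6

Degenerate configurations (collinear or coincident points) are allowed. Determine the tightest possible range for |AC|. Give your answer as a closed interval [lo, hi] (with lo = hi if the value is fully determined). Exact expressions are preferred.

|AC| = √(990·√(3) + 2509)  (≈ 64.9902)

|AB| ∈ {45}
|BC| ∈ {22}
|AC| ∈ {√(990·√(3) + 2509)}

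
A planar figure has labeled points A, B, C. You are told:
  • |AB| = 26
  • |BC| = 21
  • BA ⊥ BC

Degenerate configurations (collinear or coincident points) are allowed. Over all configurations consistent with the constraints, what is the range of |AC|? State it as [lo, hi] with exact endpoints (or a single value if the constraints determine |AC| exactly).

|AC| = √(1117)  (≈ 33.4215)

|AB| ∈ {26}
|BC| ∈ {21}
|AC| ∈ {√(1117)}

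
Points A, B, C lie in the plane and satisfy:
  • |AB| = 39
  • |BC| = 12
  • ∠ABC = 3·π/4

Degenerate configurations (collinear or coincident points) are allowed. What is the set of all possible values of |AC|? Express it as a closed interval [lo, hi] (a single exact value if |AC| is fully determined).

|AB| ∈ {39}
|BC| ∈ {12}
|AC| ∈ {3·√(52·√(2) + 185)}

|AC| = 3·√(52·√(2) + 185)  (≈ 48.2375)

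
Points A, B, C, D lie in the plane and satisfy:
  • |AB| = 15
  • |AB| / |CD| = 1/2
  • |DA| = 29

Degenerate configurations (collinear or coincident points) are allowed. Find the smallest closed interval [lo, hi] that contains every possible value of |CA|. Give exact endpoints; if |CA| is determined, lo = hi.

|AB| ∈ {15}
|AD| ∈ {29}
|CD| ∈ {30}
|BD| ∈ [14, 44]
|AC| ∈ [1, 59]
|BC| ∈ [0, 74]

|CA| ∈ [1, 59]  (≈ [1.0000, 59.0000])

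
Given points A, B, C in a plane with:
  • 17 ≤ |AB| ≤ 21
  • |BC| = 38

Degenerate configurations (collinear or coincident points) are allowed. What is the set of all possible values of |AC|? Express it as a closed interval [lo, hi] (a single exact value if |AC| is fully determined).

|AC| ∈ [17, 59]  (≈ [17.0000, 59.0000])

|AB| ∈ [17, 21]
|BC| ∈ {38}
|AC| ∈ [17, 59]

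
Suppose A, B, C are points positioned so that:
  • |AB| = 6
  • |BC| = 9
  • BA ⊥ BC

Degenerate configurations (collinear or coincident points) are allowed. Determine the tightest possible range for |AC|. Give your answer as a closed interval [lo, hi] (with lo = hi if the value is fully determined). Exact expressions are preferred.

|AC| = 3·√(13)  (≈ 10.8167)

|AB| ∈ {6}
|BC| ∈ {9}
|AC| ∈ {3·√(13)}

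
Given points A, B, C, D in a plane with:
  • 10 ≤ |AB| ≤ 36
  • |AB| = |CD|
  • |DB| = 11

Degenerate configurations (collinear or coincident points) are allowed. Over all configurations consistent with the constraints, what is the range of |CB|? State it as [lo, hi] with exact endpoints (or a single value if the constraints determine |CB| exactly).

|CB| ∈ [0, 47]  (≈ [0.0000, 47.0000])

|AB| ∈ [10, 36]
|BD| ∈ {11}
|CD| ∈ [10, 36]
|AD| ∈ [0, 47]
|BC| ∈ [0, 47]
|AC| ∈ [0, 83]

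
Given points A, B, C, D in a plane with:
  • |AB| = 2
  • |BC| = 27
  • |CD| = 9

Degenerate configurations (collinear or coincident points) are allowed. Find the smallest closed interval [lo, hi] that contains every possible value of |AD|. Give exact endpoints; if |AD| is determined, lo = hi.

|AB| ∈ {2}
|BC| ∈ {27}
|CD| ∈ {9}
|AC| ∈ [25, 29]
|BD| ∈ [18, 36]
|AD| ∈ [16, 38]

|AD| ∈ [16, 38]  (≈ [16.0000, 38.0000])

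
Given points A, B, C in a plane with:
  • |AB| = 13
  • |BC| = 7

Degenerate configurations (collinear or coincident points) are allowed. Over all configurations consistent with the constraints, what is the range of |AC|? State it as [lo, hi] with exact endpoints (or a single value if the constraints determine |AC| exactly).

|AC| ∈ [6, 20]  (≈ [6.0000, 20.0000])

|AB| ∈ {13}
|BC| ∈ {7}
|AC| ∈ [6, 20]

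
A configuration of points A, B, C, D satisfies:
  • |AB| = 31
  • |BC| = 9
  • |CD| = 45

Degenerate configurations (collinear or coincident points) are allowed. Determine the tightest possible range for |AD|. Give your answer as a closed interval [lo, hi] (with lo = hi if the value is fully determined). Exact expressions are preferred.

|AD| ∈ [5, 85]  (≈ [5.0000, 85.0000])

|AB| ∈ {31}
|BC| ∈ {9}
|CD| ∈ {45}
|AC| ∈ [22, 40]
|BD| ∈ [36, 54]
|AD| ∈ [5, 85]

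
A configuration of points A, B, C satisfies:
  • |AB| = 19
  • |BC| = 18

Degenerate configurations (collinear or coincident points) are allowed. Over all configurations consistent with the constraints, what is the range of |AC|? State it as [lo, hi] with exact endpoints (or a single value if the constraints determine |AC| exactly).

|AC| ∈ [1, 37]  (≈ [1.0000, 37.0000])

|AB| ∈ {19}
|BC| ∈ {18}
|AC| ∈ [1, 37]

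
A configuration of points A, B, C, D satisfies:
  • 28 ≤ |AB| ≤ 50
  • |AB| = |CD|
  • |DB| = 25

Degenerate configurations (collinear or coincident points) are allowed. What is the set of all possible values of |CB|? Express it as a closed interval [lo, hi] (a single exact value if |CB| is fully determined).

|AB| ∈ [28, 50]
|BD| ∈ {25}
|CD| ∈ [28, 50]
|AD| ∈ [3, 75]
|BC| ∈ [3, 75]
|AC| ∈ [0, 125]

|CB| ∈ [3, 75]  (≈ [3.0000, 75.0000])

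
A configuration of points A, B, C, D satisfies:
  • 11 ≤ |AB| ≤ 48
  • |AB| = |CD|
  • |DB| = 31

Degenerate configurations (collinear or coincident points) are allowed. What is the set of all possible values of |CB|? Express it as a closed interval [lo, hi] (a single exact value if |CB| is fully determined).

|AB| ∈ [11, 48]
|BD| ∈ {31}
|CD| ∈ [11, 48]
|AD| ∈ [0, 79]
|BC| ∈ [0, 79]
|AC| ∈ [0, 127]

|CB| ∈ [0, 79]  (≈ [0.0000, 79.0000])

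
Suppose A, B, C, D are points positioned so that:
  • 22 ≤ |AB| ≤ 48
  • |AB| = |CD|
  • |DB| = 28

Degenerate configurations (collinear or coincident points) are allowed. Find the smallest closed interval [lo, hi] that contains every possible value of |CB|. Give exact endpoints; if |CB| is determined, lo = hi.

|CB| ∈ [0, 76]  (≈ [0.0000, 76.0000])

|AB| ∈ [22, 48]
|BD| ∈ {28}
|CD| ∈ [22, 48]
|AD| ∈ [0, 76]
|BC| ∈ [0, 76]
|AC| ∈ [0, 124]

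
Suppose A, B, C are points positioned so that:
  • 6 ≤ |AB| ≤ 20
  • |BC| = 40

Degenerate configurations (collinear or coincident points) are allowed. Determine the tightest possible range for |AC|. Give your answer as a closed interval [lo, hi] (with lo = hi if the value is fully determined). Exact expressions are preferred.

|AC| ∈ [20, 60]  (≈ [20.0000, 60.0000])

|AB| ∈ [6, 20]
|BC| ∈ {40}
|AC| ∈ [20, 60]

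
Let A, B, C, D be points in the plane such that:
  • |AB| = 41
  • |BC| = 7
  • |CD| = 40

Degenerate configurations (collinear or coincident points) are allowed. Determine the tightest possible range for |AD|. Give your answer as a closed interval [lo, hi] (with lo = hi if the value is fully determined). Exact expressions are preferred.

|AB| ∈ {41}
|BC| ∈ {7}
|CD| ∈ {40}
|AC| ∈ [34, 48]
|BD| ∈ [33, 47]
|AD| ∈ [0, 88]

|AD| ∈ [0, 88]  (≈ [0.0000, 88.0000])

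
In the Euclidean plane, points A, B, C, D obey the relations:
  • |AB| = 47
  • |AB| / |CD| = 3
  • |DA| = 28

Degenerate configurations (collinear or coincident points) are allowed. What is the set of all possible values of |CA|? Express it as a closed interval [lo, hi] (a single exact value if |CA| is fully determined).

|CA| ∈ [37/3, 131/3]  (≈ [12.3333, 43.6667])

|AB| ∈ {47}
|AD| ∈ {28}
|CD| ∈ {47/3}
|BD| ∈ [19, 75]
|AC| ∈ [37/3, 131/3]
|BC| ∈ [10/3, 272/3]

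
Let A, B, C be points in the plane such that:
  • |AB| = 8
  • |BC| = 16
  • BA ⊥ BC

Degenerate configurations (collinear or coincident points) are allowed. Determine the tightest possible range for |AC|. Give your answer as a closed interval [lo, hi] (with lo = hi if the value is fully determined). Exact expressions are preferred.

|AC| = 8·√(5)  (≈ 17.8885)

|AB| ∈ {8}
|BC| ∈ {16}
|AC| ∈ {8·√(5)}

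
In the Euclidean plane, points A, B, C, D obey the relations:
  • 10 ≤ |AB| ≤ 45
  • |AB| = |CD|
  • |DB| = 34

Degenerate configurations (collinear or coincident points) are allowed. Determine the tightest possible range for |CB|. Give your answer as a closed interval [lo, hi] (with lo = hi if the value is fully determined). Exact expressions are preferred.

|AB| ∈ [10, 45]
|BD| ∈ {34}
|CD| ∈ [10, 45]
|AD| ∈ [0, 79]
|BC| ∈ [0, 79]
|AC| ∈ [0, 124]

|CB| ∈ [0, 79]  (≈ [0.0000, 79.0000])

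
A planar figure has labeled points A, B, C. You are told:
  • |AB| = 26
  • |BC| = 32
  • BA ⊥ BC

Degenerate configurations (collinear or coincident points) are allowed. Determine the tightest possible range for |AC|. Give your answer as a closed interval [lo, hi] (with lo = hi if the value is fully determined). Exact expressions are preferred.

|AC| = 10·√(17)  (≈ 41.2311)

|AB| ∈ {26}
|BC| ∈ {32}
|AC| ∈ {10·√(17)}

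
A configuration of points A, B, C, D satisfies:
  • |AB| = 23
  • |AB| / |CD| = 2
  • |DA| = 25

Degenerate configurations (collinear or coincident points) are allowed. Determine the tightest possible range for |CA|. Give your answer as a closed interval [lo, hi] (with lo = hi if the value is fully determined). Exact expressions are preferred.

|AB| ∈ {23}
|AD| ∈ {25}
|CD| ∈ {23/2}
|BD| ∈ [2, 48]
|AC| ∈ [27/2, 73/2]
|BC| ∈ [0, 119/2]

|CA| ∈ [27/2, 73/2]  (≈ [13.5000, 36.5000])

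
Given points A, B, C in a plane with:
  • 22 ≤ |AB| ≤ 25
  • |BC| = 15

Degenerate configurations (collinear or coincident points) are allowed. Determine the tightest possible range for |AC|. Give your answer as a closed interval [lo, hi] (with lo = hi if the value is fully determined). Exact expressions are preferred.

|AC| ∈ [7, 40]  (≈ [7.0000, 40.0000])

|AB| ∈ [22, 25]
|BC| ∈ {15}
|AC| ∈ [7, 40]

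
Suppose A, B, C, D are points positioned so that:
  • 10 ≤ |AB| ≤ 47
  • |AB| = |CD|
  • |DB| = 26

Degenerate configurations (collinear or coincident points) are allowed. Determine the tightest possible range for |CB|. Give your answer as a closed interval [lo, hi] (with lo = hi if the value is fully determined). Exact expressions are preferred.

|AB| ∈ [10, 47]
|BD| ∈ {26}
|CD| ∈ [10, 47]
|AD| ∈ [0, 73]
|BC| ∈ [0, 73]
|AC| ∈ [0, 120]

|CB| ∈ [0, 73]  (≈ [0.0000, 73.0000])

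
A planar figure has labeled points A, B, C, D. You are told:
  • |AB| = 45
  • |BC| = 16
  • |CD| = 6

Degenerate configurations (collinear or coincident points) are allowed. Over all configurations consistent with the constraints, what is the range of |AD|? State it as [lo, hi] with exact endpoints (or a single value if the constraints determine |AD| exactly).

|AB| ∈ {45}
|BC| ∈ {16}
|CD| ∈ {6}
|AC| ∈ [29, 61]
|BD| ∈ [10, 22]
|AD| ∈ [23, 67]

|AD| ∈ [23, 67]  (≈ [23.0000, 67.0000])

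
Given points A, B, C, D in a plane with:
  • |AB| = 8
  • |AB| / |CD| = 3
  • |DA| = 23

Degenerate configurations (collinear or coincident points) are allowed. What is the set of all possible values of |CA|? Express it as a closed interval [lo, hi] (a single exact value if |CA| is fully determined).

|CA| ∈ [61/3, 77/3]  (≈ [20.3333, 25.6667])

|AB| ∈ {8}
|AD| ∈ {23}
|CD| ∈ {8/3}
|BD| ∈ [15, 31]
|AC| ∈ [61/3, 77/3]
|BC| ∈ [37/3, 101/3]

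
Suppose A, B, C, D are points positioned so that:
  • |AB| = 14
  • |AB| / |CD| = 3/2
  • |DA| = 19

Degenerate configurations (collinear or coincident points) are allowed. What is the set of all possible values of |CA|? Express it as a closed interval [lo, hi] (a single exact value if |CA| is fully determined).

|AB| ∈ {14}
|AD| ∈ {19}
|CD| ∈ {28/3}
|BD| ∈ [5, 33]
|AC| ∈ [29/3, 85/3]
|BC| ∈ [0, 127/3]

|CA| ∈ [29/3, 85/3]  (≈ [9.6667, 28.3333])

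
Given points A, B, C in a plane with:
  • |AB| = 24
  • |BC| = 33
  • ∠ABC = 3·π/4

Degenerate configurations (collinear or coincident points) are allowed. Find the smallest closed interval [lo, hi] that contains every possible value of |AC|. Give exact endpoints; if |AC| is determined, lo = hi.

|AB| ∈ {24}
|BC| ∈ {33}
|AC| ∈ {3·√(88·√(2) + 185)}

|AC| = 3·√(88·√(2) + 185)  (≈ 52.7736)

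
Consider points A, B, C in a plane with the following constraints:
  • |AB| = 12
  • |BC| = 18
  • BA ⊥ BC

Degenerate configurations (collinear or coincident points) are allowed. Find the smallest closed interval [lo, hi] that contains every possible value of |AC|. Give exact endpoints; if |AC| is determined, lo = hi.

|AB| ∈ {12}
|BC| ∈ {18}
|AC| ∈ {6·√(13)}

|AC| = 6·√(13)  (≈ 21.6333)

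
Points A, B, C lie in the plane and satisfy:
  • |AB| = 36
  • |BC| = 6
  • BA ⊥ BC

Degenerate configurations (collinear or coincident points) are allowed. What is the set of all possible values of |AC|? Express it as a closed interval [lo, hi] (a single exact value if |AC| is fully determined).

|AB| ∈ {36}
|BC| ∈ {6}
|AC| ∈ {6·√(37)}

|AC| = 6·√(37)  (≈ 36.4966)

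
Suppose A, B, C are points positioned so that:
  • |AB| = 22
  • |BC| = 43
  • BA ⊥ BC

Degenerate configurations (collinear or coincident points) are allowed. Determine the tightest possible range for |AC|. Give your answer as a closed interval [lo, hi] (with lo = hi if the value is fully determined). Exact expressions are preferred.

|AB| ∈ {22}
|BC| ∈ {43}
|AC| ∈ {√(2333)}

|AC| = √(2333)  (≈ 48.3011)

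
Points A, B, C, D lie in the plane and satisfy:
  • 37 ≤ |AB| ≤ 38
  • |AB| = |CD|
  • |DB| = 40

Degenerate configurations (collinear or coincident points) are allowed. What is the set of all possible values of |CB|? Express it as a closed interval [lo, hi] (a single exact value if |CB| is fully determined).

|CB| ∈ [2, 78]  (≈ [2.0000, 78.0000])

|AB| ∈ [37, 38]
|BD| ∈ {40}
|CD| ∈ [37, 38]
|AD| ∈ [2, 78]
|BC| ∈ [2, 78]
|AC| ∈ [0, 116]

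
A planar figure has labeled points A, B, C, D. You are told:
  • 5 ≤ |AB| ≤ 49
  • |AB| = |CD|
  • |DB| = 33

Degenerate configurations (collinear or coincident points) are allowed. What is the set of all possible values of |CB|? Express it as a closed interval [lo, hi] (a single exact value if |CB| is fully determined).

|CB| ∈ [0, 82]  (≈ [0.0000, 82.0000])

|AB| ∈ [5, 49]
|BD| ∈ {33}
|CD| ∈ [5, 49]
|AD| ∈ [0, 82]
|BC| ∈ [0, 82]
|AC| ∈ [0, 131]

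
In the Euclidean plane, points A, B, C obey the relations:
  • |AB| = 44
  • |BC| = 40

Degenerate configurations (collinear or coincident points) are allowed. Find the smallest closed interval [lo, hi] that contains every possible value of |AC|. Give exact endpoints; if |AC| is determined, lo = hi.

|AB| ∈ {44}
|BC| ∈ {40}
|AC| ∈ [4, 84]

|AC| ∈ [4, 84]  (≈ [4.0000, 84.0000])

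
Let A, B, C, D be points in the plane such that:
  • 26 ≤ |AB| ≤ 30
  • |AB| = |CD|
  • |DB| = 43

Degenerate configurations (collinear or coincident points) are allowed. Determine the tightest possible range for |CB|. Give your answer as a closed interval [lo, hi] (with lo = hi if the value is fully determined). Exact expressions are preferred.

|CB| ∈ [13, 73]  (≈ [13.0000, 73.0000])

|AB| ∈ [26, 30]
|BD| ∈ {43}
|CD| ∈ [26, 30]
|AD| ∈ [13, 73]
|BC| ∈ [13, 73]
|AC| ∈ [0, 103]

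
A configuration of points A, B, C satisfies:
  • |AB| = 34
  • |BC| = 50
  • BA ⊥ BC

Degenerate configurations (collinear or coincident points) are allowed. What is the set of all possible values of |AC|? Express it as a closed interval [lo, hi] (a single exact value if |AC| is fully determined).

|AC| = 2·√(914)  (≈ 60.4649)

|AB| ∈ {34}
|BC| ∈ {50}
|AC| ∈ {2·√(914)}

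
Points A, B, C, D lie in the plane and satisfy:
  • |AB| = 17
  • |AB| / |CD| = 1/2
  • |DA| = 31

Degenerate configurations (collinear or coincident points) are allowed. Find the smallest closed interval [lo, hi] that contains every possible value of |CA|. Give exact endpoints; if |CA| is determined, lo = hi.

|AB| ∈ {17}
|AD| ∈ {31}
|CD| ∈ {34}
|BD| ∈ [14, 48]
|AC| ∈ [3, 65]
|BC| ∈ [0, 82]

|CA| ∈ [3, 65]  (≈ [3.0000, 65.0000])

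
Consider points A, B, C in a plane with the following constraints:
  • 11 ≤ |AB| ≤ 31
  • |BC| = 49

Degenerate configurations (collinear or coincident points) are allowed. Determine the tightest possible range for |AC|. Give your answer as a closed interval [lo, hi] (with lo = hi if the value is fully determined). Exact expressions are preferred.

|AC| ∈ [18, 80]  (≈ [18.0000, 80.0000])

|AB| ∈ [11, 31]
|BC| ∈ {49}
|AC| ∈ [18, 80]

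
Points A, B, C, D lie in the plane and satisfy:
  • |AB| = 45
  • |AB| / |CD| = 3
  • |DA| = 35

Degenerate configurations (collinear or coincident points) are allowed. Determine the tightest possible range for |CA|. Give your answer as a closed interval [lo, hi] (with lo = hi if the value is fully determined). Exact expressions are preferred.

|CA| ∈ [20, 50]  (≈ [20.0000, 50.0000])

|AB| ∈ {45}
|AD| ∈ {35}
|CD| ∈ {15}
|BD| ∈ [10, 80]
|AC| ∈ [20, 50]
|BC| ∈ [0, 95]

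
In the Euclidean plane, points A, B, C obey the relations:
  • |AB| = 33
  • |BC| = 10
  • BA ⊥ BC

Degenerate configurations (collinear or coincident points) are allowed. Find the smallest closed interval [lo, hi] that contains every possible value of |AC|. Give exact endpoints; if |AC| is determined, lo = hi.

|AC| = √(1189)  (≈ 34.4819)

|AB| ∈ {33}
|BC| ∈ {10}
|AC| ∈ {√(1189)}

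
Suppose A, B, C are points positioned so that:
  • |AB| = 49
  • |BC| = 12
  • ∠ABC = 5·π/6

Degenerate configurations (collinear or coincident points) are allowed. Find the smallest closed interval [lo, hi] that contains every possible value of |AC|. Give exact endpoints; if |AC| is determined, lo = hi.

|AC| = √(588·√(3) + 2545)  (≈ 59.6946)

|AB| ∈ {49}
|BC| ∈ {12}
|AC| ∈ {√(588·√(3) + 2545)}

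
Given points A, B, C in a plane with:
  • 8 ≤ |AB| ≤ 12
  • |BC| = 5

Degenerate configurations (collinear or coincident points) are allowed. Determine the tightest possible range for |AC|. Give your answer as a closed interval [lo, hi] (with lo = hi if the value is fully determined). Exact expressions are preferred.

|AC| ∈ [3, 17]  (≈ [3.0000, 17.0000])

|AB| ∈ [8, 12]
|BC| ∈ {5}
|AC| ∈ [3, 17]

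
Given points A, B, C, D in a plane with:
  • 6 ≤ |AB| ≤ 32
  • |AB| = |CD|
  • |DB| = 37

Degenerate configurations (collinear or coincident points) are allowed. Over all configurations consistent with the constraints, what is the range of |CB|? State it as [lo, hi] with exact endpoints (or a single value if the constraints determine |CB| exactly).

|CB| ∈ [5, 69]  (≈ [5.0000, 69.0000])

|AB| ∈ [6, 32]
|BD| ∈ {37}
|CD| ∈ [6, 32]
|AD| ∈ [5, 69]
|BC| ∈ [5, 69]
|AC| ∈ [0, 101]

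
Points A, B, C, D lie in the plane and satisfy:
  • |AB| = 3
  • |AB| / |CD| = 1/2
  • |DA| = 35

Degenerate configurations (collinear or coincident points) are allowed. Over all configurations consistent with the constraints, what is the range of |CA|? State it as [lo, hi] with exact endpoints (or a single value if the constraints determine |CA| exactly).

|AB| ∈ {3}
|AD| ∈ {35}
|CD| ∈ {6}
|BD| ∈ [32, 38]
|AC| ∈ [29, 41]
|BC| ∈ [26, 44]

|CA| ∈ [29, 41]  (≈ [29.0000, 41.0000])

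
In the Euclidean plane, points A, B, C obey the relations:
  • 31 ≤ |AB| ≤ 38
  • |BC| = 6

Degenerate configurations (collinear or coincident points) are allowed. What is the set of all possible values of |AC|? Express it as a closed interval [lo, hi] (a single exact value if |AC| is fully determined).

|AB| ∈ [31, 38]
|BC| ∈ {6}
|AC| ∈ [25, 44]

|AC| ∈ [25, 44]  (≈ [25.0000, 44.0000])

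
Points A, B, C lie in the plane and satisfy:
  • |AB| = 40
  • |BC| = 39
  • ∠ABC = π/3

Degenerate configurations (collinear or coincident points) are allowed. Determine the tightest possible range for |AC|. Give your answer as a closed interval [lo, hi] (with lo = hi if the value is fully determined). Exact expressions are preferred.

|AC| = √(1561)  (≈ 39.5095)

|AB| ∈ {40}
|BC| ∈ {39}
|AC| ∈ {√(1561)}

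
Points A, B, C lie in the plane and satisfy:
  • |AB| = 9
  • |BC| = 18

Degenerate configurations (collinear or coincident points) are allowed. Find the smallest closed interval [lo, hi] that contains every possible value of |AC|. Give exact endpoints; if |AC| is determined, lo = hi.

|AC| ∈ [9, 27]  (≈ [9.0000, 27.0000])

|AB| ∈ {9}
|BC| ∈ {18}
|AC| ∈ [9, 27]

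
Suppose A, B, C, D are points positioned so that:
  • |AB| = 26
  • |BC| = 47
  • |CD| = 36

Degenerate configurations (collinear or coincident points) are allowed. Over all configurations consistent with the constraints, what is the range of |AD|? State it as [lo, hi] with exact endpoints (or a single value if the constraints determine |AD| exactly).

|AD| ∈ [0, 109]  (≈ [0.0000, 109.0000])

|AB| ∈ {26}
|BC| ∈ {47}
|CD| ∈ {36}
|AC| ∈ [21, 73]
|BD| ∈ [11, 83]
|AD| ∈ [0, 109]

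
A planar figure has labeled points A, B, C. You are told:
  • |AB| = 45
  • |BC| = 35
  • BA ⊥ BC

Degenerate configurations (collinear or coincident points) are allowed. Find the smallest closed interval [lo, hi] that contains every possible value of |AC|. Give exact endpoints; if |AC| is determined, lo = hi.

|AC| = 5·√(130)  (≈ 57.0088)

|AB| ∈ {45}
|BC| ∈ {35}
|AC| ∈ {5·√(130)}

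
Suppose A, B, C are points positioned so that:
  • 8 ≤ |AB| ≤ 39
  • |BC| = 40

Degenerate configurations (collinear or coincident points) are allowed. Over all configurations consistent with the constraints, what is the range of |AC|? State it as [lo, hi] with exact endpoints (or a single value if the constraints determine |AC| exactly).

|AB| ∈ [8, 39]
|BC| ∈ {40}
|AC| ∈ [1, 79]

|AC| ∈ [1, 79]  (≈ [1.0000, 79.0000])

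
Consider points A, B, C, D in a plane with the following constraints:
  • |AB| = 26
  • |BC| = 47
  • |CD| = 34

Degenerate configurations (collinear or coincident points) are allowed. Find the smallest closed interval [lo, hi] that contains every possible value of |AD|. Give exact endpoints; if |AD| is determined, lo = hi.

|AB| ∈ {26}
|BC| ∈ {47}
|CD| ∈ {34}
|AC| ∈ [21, 73]
|BD| ∈ [13, 81]
|AD| ∈ [0, 107]

|AD| ∈ [0, 107]  (≈ [0.0000, 107.0000])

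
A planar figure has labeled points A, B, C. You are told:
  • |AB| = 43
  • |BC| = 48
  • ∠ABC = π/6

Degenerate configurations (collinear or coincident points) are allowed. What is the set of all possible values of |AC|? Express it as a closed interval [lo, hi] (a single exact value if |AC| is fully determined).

|AC| = √(4153 - 2064·√(3))  (≈ 24.0426)

|AB| ∈ {43}
|BC| ∈ {48}
|AC| ∈ {√(4153 - 2064·√(3))}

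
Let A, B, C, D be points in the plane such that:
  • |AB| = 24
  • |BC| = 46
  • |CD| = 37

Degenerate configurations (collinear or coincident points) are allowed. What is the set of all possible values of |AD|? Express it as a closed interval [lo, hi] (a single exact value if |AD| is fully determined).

|AB| ∈ {24}
|BC| ∈ {46}
|CD| ∈ {37}
|AC| ∈ [22, 70]
|BD| ∈ [9, 83]
|AD| ∈ [0, 107]

|AD| ∈ [0, 107]  (≈ [0.0000, 107.0000])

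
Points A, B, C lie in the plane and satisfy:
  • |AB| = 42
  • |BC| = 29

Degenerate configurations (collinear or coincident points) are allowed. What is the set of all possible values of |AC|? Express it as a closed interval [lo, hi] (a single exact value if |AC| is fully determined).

|AB| ∈ {42}
|BC| ∈ {29}
|AC| ∈ [13, 71]

|AC| ∈ [13, 71]  (≈ [13.0000, 71.0000])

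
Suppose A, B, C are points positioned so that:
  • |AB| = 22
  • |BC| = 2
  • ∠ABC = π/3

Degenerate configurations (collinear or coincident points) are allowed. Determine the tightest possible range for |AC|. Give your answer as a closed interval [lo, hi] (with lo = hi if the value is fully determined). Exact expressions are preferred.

|AB| ∈ {22}
|BC| ∈ {2}
|AC| ∈ {2·√(111)}

|AC| = 2·√(111)  (≈ 21.0713)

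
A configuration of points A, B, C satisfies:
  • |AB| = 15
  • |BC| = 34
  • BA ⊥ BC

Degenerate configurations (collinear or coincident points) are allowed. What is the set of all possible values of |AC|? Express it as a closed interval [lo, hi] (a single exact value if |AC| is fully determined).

|AB| ∈ {15}
|BC| ∈ {34}
|AC| ∈ {√(1381)}

|AC| = √(1381)  (≈ 37.1618)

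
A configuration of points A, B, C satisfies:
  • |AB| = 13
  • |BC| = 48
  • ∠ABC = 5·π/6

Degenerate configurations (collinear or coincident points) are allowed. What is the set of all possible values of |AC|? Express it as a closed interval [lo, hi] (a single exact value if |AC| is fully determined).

|AC| = √(624·√(3) + 2473)  (≈ 59.6138)

|AB| ∈ {13}
|BC| ∈ {48}
|AC| ∈ {√(624·√(3) + 2473)}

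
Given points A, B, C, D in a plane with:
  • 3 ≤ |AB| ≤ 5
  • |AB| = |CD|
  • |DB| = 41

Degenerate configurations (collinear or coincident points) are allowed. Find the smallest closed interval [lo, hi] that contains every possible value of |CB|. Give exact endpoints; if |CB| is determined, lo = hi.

|AB| ∈ [3, 5]
|BD| ∈ {41}
|CD| ∈ [3, 5]
|AD| ∈ [36, 46]
|BC| ∈ [36, 46]
|AC| ∈ [31, 51]

|CB| ∈ [36, 46]  (≈ [36.0000, 46.0000])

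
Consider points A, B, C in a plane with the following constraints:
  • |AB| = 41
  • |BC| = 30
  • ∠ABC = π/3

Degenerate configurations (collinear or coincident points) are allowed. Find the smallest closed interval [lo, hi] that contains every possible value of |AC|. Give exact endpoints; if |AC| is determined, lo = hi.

|AB| ∈ {41}
|BC| ∈ {30}
|AC| ∈ {√(1351)}

|AC| = √(1351)  (≈ 36.7560)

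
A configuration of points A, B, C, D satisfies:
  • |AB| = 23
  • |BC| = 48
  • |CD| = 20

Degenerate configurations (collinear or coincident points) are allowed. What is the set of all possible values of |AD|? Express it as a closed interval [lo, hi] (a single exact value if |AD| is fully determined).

|AB| ∈ {23}
|BC| ∈ {48}
|CD| ∈ {20}
|AC| ∈ [25, 71]
|BD| ∈ [28, 68]
|AD| ∈ [5, 91]

|AD| ∈ [5, 91]  (≈ [5.0000, 91.0000])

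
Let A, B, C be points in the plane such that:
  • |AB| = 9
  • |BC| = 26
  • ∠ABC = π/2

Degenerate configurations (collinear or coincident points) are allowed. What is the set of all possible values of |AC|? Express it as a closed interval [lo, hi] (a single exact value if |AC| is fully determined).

|AC| = √(757)  (≈ 27.5136)

|AB| ∈ {9}
|BC| ∈ {26}
|AC| ∈ {√(757)}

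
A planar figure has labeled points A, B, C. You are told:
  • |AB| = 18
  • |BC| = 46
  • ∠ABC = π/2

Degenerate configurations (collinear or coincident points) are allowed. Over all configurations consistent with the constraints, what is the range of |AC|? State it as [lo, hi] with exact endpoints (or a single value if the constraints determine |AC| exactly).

|AB| ∈ {18}
|BC| ∈ {46}
|AC| ∈ {2·√(610)}

|AC| = 2·√(610)  (≈ 49.3964)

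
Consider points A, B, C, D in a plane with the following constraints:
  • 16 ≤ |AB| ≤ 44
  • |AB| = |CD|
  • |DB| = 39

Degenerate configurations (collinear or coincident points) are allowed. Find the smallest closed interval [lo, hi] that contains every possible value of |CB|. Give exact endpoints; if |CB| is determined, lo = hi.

|AB| ∈ [16, 44]
|BD| ∈ {39}
|CD| ∈ [16, 44]
|AD| ∈ [0, 83]
|BC| ∈ [0, 83]
|AC| ∈ [0, 127]

|CB| ∈ [0, 83]  (≈ [0.0000, 83.0000])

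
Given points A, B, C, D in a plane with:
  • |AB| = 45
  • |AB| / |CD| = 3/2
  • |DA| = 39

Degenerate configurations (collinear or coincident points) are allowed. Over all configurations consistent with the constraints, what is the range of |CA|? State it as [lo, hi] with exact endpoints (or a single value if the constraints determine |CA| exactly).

|CA| ∈ [9, 69]  (≈ [9.0000, 69.0000])

|AB| ∈ {45}
|AD| ∈ {39}
|CD| ∈ {30}
|BD| ∈ [6, 84]
|AC| ∈ [9, 69]
|BC| ∈ [0, 114]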